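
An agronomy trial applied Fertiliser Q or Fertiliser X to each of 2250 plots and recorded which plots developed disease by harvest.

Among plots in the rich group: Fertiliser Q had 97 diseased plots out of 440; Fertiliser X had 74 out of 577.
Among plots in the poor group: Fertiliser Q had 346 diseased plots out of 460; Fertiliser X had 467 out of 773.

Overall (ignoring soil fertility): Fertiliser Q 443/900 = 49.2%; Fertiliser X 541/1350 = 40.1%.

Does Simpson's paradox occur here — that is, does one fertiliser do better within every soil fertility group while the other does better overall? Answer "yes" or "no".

Within each soil fertility level (rich 22.0% vs 12.8%; poor 75.2% vs 60.4%), Fertiliser X has the lower rate every time. Pooled: 49.2% vs 40.1% — Fertiliser X has the lower rate overall. They agree.

no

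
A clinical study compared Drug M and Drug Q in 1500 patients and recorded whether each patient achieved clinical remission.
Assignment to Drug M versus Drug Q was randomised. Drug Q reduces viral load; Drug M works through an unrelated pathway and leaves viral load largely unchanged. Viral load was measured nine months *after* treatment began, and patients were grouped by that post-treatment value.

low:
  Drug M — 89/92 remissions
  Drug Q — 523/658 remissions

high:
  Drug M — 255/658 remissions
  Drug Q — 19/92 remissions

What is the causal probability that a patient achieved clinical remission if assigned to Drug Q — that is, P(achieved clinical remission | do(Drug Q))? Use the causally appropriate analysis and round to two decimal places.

The stratified and pooled comparisons disagree (Drug M wins within each viral load; Drug Q wins overall), so the answer turns on the causal role of viral load.
Viral load is downstream of the drug. One should not condition on a consequence of treatment, so the overall rates are the right comparison.
So P(outcome | do(Drug Q)) is just the pooled rate for Drug Q: 542/750 = 0.723.

0.72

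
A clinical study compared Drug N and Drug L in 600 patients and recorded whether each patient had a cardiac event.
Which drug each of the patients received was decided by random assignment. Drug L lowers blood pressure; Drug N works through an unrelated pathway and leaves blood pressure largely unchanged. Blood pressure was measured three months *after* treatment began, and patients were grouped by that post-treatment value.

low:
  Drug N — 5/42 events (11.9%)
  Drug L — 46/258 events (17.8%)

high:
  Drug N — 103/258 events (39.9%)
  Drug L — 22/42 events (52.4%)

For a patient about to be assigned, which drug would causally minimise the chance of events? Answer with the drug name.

Drug N is lower inside every blood pressure stratum but Drug L is lower in aggregate. Whether to stratify depends on how blood pressure relates to the drug.
Blood pressure is recorded after the drug and is itself shifted by it — it sits on the causal path from drug to outcome. Conditioning on a mediator would strip out part of the effect we want; the pooled comparison gives the total causal effect.
Pooled: Drug N 36.0% vs Drug L 22.7%; Drug L is lower overall.

Drug L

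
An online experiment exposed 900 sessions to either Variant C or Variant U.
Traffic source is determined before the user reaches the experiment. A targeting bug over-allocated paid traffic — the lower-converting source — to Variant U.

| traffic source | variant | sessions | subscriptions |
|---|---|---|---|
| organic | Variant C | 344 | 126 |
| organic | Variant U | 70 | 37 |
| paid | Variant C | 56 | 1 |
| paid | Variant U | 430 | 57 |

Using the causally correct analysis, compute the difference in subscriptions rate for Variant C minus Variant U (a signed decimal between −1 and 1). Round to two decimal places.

Variant U is higher inside every traffic source stratum but Variant C is higher in aggregate. Whether to stratify depends on how traffic source relates to the variant.
Traffic source is set before the variant has any effect — it is not caused by the variant — and it independently drives the outcome. That makes it a confounder, so the causal comparison is within traffic source levels.
Adjusting over the population distribution of traffic source: 0.460·(0.366−0.529) + 0.540·(0.018−0.133) = -0.137.

-0.14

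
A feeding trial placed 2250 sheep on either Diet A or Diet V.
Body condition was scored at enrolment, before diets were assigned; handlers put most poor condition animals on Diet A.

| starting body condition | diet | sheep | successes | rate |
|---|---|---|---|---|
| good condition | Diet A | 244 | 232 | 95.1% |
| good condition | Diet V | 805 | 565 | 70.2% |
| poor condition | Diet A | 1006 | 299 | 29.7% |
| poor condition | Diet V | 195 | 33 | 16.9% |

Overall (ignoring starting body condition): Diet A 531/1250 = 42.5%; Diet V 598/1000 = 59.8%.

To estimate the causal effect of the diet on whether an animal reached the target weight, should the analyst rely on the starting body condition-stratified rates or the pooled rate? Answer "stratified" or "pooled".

stratified

Diet A is higher inside every starting body condition stratum but Diet V is higher in aggregate. Whether to stratify depends on how starting body condition relates to the diet.
Since starting body condition is a pre-existing factor (not a product of the diet) and it affects the outcome on its own, it is a confounder. The stratified rates, not the pooled rate, identify the causal effect.
Within each level — good condition: 95.1% vs 70.2%; poor condition: 29.7% vs 16.9% — Diet A is higher every time.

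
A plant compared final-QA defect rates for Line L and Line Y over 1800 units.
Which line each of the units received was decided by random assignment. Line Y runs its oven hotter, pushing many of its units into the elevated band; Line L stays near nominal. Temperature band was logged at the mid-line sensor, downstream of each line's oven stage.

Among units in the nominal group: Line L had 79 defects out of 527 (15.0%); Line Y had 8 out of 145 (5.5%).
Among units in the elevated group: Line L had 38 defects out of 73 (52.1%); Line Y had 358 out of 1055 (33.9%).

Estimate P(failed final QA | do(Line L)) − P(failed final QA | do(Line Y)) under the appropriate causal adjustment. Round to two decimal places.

-0.11

The in-process temperature band-specific comparison favours Line Y throughout, but the pooled figures favour Line L. The question is whether to condition on in-process temperature band.
In-process temperature band here is a post-treatment variable shaped by the line; conditioning on it would introduce bias rather than remove it. The overall comparison is the causal one.
The causal difference is the pooled difference: 0.195 − 0.305 = -0.110.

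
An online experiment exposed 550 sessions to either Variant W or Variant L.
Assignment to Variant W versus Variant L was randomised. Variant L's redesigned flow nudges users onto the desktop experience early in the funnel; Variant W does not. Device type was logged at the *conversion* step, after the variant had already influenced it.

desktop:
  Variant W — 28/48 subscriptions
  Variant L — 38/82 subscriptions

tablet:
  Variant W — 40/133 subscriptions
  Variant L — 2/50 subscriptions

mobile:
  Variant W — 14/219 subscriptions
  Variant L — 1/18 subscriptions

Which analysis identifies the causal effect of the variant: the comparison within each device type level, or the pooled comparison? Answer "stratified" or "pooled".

pooled

The stratified and pooled comparisons disagree (Variant W wins within each device type; Variant L wins overall), so the answer turns on the causal role of device type.
Device type lies on the pathway variant → device type → outcome, so adjusting for it blocks the indirect effect. For the total causal effect of variant, use the unadjusted pooled rates.
Pooled: Variant W 20.5% vs Variant L 27.3%; Variant L is higher overall.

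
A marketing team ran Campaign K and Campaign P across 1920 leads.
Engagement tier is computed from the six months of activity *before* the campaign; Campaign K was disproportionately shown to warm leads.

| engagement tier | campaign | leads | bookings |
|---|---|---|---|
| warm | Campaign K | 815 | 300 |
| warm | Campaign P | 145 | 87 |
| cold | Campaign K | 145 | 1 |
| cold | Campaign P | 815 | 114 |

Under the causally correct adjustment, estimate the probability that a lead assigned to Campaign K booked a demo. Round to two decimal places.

The engagement tier-specific comparison favours Campaign P throughout, but the pooled figures favour Campaign K. The question is whether to condition on engagement tier.
Nothing the campaign does changes engagement tier; the imbalance is an allocation artefact. With engagement tier also predicting the outcome, the pooled figure is confounded, and the within-stratum comparison is the causal one.
Standardising Campaign K to the population engagement tier mix: 0.500·300/815 + 0.500·1/145 = 0.187.

0.19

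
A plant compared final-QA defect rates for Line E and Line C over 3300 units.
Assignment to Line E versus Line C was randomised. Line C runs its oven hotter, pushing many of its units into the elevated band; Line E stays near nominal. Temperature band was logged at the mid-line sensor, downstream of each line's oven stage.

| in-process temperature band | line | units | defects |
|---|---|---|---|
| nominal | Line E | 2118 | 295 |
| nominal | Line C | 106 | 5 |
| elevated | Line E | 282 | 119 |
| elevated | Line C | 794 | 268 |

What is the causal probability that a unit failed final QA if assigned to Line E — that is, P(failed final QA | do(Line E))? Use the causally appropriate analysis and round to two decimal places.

0.17

Because the line influences in-process temperature band, in-process temperature band is a post-treatment mediator, not a confounder. Stratifying on it would bias the estimate; the causal effect is the crude pooled difference.
So P(outcome | do(Line E)) is just the pooled rate for Line E: 414/2400 = 0.172.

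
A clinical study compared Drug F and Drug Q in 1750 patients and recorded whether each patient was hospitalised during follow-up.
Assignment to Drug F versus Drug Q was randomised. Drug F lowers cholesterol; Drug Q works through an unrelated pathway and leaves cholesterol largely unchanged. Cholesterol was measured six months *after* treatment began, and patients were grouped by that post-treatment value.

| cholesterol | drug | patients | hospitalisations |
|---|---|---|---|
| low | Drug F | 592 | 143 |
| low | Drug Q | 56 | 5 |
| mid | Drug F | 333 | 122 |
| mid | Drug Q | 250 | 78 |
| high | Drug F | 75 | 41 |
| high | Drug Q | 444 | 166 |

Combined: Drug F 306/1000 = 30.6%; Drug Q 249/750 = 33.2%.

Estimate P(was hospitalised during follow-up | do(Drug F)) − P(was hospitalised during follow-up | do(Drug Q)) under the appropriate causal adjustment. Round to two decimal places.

The cholesterol-specific comparison favours Drug Q throughout, but the pooled figures favour Drug F. The question is whether to condition on cholesterol.
Cholesterol lies on the pathway drug → cholesterol → outcome, so adjusting for it blocks the indirect effect. For the total causal effect of drug, use the unadjusted pooled rates.
The causal difference is the pooled difference: 0.306 − 0.332 = -0.026.

-0.03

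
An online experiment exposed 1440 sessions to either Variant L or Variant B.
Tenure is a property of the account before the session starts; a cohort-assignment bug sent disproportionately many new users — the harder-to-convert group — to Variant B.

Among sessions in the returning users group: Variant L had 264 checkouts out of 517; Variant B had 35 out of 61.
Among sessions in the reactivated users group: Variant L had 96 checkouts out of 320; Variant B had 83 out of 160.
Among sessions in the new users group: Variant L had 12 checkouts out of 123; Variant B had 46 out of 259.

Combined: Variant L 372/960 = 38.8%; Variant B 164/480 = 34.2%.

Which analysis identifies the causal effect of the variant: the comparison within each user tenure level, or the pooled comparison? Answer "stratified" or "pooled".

Nothing the variant does changes user tenure; the imbalance is an allocation artefact. With user tenure also predicting the outcome, the pooled figure is confounded, and the within-stratum comparison is the causal one.
Within each level — returning users: 51.1% vs 57.4%; reactivated users: 30.0% vs 51.9%; new users: 9.8% vs 17.8% — Variant B is higher every time.

stratified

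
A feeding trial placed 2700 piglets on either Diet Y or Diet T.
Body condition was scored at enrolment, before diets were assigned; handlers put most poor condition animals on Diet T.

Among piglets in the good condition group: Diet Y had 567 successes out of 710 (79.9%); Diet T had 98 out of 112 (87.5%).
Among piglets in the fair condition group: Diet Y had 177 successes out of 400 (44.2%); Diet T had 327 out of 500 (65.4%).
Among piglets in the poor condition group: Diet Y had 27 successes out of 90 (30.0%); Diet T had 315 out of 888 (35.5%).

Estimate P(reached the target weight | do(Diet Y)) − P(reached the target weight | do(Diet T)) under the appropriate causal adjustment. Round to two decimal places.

Starting body condition satisfies the back-door criterion: it is not a descendant of the diet, and it blocks the spurious path from diet to outcome. Adjusting for it (i.e., using the within-starting body condition rates) gives the causal effect.
Adjusting over the population distribution of starting body condition: 0.304·(0.799−0.875) + 0.333·(0.443−0.654) + 0.362·(0.300−0.355) = -0.114.

-0.11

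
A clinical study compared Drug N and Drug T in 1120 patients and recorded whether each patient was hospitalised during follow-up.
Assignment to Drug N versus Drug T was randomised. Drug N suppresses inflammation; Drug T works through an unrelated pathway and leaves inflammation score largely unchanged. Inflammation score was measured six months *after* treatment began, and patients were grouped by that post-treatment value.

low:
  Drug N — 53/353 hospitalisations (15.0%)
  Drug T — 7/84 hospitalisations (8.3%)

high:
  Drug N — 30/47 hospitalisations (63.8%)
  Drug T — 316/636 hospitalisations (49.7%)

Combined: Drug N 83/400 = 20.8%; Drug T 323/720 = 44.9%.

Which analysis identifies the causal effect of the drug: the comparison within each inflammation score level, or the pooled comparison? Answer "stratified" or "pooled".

Stratifying would compare drugs among patients the drugs themselves sorted into inflammation score groups — a form of selection on an intermediate. The unconditioned pooled rates give the total causal effect.
Pooled: Drug N 20.8% vs Drug T 44.9%; Drug N is lower overall.

pooled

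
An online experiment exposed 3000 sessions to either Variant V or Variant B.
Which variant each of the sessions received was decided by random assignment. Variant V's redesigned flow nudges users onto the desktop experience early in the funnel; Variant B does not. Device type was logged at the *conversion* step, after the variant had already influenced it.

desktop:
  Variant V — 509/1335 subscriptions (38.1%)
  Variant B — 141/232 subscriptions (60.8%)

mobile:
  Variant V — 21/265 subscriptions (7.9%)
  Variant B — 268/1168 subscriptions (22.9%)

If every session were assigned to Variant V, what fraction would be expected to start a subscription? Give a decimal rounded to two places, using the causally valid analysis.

0.33

Within every device type level Variant B has the higher rate, yet pooled Variant V does — Simpson's reversal.
Device type lies on the pathway variant → device type → outcome, so adjusting for it blocks the indirect effect. For the total causal effect of variant, use the unadjusted pooled rates.
So P(outcome | do(Variant V)) is just the pooled rate for Variant V: 530/1600 = 0.331.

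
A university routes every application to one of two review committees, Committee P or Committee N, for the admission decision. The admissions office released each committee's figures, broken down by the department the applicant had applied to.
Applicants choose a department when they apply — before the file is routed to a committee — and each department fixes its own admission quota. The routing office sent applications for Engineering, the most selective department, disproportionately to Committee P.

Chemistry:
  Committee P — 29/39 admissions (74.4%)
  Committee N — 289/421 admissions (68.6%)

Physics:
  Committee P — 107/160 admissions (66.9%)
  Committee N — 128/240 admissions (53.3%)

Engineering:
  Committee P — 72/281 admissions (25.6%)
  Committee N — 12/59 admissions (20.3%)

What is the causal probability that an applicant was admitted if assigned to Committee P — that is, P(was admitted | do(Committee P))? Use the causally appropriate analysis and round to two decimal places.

0.58

Department satisfies the back-door criterion: it is not a descendant of the review committee, and it blocks the spurious path from review committee to outcome. Adjusting for it (i.e., using the within-department rates) gives the causal effect.
Standardising Committee P to the population department mix: 0.383·29/39 + 0.333·107/160 + 0.283·72/281 = 0.581.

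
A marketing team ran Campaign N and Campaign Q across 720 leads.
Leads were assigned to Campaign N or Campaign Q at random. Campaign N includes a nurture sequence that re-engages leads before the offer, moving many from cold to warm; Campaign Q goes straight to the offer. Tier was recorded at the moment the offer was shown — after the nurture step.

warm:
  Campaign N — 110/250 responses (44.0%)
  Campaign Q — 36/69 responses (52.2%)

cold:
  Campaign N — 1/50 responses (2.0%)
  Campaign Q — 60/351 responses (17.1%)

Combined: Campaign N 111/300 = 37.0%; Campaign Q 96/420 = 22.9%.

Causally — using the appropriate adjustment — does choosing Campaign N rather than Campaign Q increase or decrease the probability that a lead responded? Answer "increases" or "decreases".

increases

Engagement tier is recorded after the campaign and is itself shifted by it — it sits on the causal path from campaign to outcome. Conditioning on a mediator would strip out part of the effect we want; the pooled comparison gives the total causal effect.
Pooled: Campaign N 37.0% vs Campaign Q 22.9%; Campaign N is higher overall.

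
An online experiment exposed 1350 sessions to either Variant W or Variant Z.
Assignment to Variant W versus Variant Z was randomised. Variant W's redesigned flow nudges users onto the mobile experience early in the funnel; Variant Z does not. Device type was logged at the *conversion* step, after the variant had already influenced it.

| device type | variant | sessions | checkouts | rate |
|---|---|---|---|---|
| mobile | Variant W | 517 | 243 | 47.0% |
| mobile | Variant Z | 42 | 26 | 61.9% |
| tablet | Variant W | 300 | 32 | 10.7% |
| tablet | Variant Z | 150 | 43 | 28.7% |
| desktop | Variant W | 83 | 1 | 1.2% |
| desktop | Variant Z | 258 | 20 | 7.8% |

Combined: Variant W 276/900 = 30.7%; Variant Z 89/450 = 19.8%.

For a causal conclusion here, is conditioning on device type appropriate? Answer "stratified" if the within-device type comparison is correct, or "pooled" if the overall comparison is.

pooled

Stratifying would compare variants among sessions the variants themselves sorted into device type groups — a form of selection on an intermediate. The unconditioned pooled rates give the total causal effect.
Pooled: Variant W 30.7% vs Variant Z 19.8%; Variant W is higher overall.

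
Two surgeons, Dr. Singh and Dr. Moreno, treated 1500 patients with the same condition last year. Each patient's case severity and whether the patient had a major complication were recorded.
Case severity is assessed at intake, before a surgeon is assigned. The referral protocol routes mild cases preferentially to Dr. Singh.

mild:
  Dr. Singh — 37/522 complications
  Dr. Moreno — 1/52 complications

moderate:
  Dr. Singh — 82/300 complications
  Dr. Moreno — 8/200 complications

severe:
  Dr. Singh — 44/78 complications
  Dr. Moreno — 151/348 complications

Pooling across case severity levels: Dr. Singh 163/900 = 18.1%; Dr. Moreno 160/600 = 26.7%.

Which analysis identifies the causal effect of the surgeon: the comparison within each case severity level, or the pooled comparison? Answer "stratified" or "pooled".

The stratified and pooled comparisons disagree (Dr. Moreno wins within each case severity; Dr. Singh wins overall), so the answer turns on the causal role of case severity.
Here case severity is a common cause — it drives both which surgeon a case falls under and the outcome. The crude comparison mixes populations; the stratum-specific rates are the causally relevant ones.
Within each level — mild: 7.1% vs 1.9%; moderate: 27.3% vs 4.0%; severe: 56.4% vs 43.4% — Dr. Moreno is lower every time.

stratified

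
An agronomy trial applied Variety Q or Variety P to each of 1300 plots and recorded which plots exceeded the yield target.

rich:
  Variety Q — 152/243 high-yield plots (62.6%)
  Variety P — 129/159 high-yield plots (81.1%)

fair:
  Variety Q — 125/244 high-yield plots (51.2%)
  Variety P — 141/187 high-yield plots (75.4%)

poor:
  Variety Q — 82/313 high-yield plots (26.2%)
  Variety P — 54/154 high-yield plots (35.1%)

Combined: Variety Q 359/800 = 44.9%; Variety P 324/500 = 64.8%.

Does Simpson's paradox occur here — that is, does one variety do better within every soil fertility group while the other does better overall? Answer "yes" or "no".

no

Within each soil fertility level (rich 62.6% vs 81.1%; fair 51.2% vs 75.4%; poor 26.2% vs 35.1%), Variety P has the higher rate every time. Pooled: 44.9% vs 64.8% — Variety P has the higher rate overall. They agree.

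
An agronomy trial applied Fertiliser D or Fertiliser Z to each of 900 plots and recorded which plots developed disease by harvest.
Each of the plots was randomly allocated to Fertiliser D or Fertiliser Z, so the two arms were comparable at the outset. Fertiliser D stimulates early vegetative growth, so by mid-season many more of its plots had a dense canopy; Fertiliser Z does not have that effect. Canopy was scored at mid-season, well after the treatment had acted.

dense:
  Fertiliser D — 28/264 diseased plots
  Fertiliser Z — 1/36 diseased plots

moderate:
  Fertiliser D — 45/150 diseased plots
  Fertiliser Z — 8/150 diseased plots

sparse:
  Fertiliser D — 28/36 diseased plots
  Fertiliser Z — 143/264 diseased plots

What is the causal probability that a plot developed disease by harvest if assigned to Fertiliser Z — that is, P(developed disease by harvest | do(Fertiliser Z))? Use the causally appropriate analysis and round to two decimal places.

0.34

The mid-season canopy-specific comparison favours Fertiliser Z throughout, but the pooled figures favour Fertiliser D. The question is whether to condition on mid-season canopy.
Mid-season canopy here is a post-treatment variable shaped by the fertiliser; conditioning on it would introduce bias rather than remove it. The overall comparison is the causal one.
So P(outcome | do(Fertiliser Z)) is just the pooled rate for Fertiliser Z: 152/450 = 0.338.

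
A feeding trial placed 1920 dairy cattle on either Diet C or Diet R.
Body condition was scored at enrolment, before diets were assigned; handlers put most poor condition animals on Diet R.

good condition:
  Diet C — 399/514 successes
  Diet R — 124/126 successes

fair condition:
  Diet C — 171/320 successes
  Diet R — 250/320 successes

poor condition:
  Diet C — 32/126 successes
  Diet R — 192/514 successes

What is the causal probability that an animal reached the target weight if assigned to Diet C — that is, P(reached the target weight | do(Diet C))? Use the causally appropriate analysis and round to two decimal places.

0.52

Starting body condition satisfies the back-door criterion: it is not a descendant of the diet, and it blocks the spurious path from diet to outcome. Adjusting for it (i.e., using the within-starting body condition rates) gives the causal effect.
Standardising Diet C to the population starting body condition mix: 0.333·399/514 + 0.333·171/320 + 0.333·32/126 = 0.522.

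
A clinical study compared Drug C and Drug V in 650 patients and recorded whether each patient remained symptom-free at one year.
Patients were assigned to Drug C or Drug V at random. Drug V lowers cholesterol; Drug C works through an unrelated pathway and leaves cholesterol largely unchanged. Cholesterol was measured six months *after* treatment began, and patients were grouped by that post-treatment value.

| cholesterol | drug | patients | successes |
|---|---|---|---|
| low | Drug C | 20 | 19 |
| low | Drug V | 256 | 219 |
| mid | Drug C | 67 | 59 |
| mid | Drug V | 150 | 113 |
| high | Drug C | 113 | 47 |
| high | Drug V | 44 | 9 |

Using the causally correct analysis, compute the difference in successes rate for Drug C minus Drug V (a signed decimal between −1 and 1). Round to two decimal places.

The stratified and pooled comparisons disagree (Drug C wins within each cholesterol; Drug V wins overall), so the answer turns on the causal role of cholesterol.
Cholesterol is downstream of the drug. One should not condition on a consequence of treatment, so the overall rates are the right comparison.
The causal difference is the pooled difference: 0.625 − 0.758 = -0.133.

-0.13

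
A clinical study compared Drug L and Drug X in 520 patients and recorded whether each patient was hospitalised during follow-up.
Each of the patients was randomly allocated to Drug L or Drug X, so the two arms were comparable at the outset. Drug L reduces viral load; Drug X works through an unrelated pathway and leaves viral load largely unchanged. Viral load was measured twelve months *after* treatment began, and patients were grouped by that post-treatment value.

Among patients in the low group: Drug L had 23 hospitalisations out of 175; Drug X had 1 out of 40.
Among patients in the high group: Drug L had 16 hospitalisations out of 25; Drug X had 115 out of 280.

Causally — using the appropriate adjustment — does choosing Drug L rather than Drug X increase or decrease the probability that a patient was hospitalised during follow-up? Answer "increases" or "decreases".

decreases

The viral load-specific comparison favours Drug X throughout, but the pooled figures favour Drug L. The question is whether to condition on viral load.
Stratifying would compare drugs among patients the drugs themselves sorted into viral load groups — a form of selection on an intermediate. The unconditioned pooled rates give the total causal effect.
Pooled: Drug L 19.5% vs Drug X 36.2%; Drug L is lower overall.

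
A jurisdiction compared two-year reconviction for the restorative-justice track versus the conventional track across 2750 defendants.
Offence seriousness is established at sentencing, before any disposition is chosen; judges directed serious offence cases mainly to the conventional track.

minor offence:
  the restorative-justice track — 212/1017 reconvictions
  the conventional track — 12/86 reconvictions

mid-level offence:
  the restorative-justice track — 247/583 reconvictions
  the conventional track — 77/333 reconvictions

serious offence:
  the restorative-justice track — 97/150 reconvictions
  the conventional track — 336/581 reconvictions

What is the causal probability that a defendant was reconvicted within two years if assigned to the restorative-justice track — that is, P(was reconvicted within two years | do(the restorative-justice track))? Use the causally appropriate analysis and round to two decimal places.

0.40

Nothing the disposition does changes offence seriousness; the imbalance is an allocation artefact. With offence seriousness also predicting the outcome, the pooled figure is confounded, and the within-stratum comparison is the causal one.
Standardising the restorative-justice track to the population offence seriousness mix: 0.401·212/1017 + 0.333·247/583 + 0.266·97/150 = 0.397.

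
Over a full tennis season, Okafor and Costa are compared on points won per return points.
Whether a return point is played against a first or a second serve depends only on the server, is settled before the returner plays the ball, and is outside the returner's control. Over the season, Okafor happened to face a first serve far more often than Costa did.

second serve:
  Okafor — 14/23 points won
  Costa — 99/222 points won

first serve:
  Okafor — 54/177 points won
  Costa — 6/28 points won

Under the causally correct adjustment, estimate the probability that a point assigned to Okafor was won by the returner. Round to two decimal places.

The stratified and pooled comparisons disagree (Okafor wins within each serve type; Costa wins overall), so the answer turns on the causal role of serve type.
The imbalance in serve type arose from how return points were allocated, not from anything the player did; and serve type independently affects the outcome. The pooled gap is confounded — condition on serve type.
Standardising Okafor to the population serve type mix: 0.544·14/23 + 0.456·54/177 = 0.470.

0.47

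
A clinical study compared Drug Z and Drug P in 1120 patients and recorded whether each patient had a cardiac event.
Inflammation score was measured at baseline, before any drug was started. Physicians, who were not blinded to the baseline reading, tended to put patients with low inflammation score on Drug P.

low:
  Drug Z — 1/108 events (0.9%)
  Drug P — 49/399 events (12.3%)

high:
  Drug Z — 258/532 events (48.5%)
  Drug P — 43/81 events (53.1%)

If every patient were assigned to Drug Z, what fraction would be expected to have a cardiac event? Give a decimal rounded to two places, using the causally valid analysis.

0.27

Within every inflammation score level Drug Z has the lower rate, yet pooled Drug P does — Simpson's reversal.
Inflammation score satisfies the back-door criterion: it is not a descendant of the drug, and it blocks the spurious path from drug to outcome. Adjusting for it (i.e., using the within-inflammation score rates) gives the causal effect.
Standardising Drug Z to the population inflammation score mix: 0.453·1/108 + 0.547·258/532 = 0.270.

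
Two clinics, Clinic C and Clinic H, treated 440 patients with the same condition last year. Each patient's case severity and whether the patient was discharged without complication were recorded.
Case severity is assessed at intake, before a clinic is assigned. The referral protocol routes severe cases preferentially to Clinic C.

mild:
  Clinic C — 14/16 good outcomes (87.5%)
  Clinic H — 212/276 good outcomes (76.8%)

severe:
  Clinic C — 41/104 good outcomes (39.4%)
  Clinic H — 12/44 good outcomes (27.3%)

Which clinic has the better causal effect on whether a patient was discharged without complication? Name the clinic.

The imbalance in case severity arose from how patients were allocated, not from anything the clinic did; and case severity independently affects the outcome. The pooled gap is confounded — condition on case severity.
Within each level — mild: 87.5% vs 76.8%; severe: 39.4% vs 27.3% — Clinic C is higher every time.

Clinic C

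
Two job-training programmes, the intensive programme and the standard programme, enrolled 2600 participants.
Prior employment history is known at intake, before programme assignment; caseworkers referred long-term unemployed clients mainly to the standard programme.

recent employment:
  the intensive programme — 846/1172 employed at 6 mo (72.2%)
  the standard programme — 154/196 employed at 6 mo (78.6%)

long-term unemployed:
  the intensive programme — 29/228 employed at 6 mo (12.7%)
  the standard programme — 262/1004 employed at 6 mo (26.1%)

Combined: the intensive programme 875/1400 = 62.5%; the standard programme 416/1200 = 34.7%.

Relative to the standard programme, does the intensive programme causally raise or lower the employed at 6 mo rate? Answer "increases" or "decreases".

decreases

The prior employment history-specific comparison favours the standard programme throughout, but the pooled figures favour the intensive programme. The question is whether to condition on prior employment history.
Nothing the programme does changes prior employment history; the imbalance is an allocation artefact. With prior employment history also predicting the outcome, the pooled figure is confounded, and the within-stratum comparison is the causal one.
Within each level — recent employment: 72.2% vs 78.6%; long-term unemployed: 12.7% vs 26.1% — the standard programme is higher every time.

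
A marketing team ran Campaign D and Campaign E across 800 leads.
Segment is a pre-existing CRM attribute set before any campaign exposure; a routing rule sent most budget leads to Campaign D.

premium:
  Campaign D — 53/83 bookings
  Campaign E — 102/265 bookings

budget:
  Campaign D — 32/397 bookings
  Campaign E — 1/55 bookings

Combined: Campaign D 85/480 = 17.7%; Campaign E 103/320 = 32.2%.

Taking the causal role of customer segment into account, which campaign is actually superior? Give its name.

Nothing the campaign does changes customer segment; the imbalance is an allocation artefact. With customer segment also predicting the outcome, the pooled figure is confounded, and the within-stratum comparison is the causal one.
Within each level — premium: 63.9% vs 38.5%; budget: 8.1% vs 1.8% — Campaign D is higher every time.

Campaign D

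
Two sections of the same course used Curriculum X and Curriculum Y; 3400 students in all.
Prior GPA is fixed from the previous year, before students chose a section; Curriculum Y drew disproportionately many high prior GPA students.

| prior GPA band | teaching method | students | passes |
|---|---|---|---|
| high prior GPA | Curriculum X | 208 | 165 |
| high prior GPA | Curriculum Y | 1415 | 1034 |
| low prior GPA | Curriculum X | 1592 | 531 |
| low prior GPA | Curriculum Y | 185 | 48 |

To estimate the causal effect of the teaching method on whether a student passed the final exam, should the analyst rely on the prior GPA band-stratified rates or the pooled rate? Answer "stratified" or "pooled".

stratified

Within every prior GPA band level Curriculum X has the higher rate, yet pooled Curriculum Y does — Simpson's reversal.
Prior GPA band is set before the teaching method has any effect — it is not caused by the teaching method — and it independently drives the outcome. That makes it a confounder, so the causal comparison is within prior GPA band levels.
Within each level — high prior GPA: 79.3% vs 73.1%; low prior GPA: 33.4% vs 25.9% — Curriculum X is higher every time.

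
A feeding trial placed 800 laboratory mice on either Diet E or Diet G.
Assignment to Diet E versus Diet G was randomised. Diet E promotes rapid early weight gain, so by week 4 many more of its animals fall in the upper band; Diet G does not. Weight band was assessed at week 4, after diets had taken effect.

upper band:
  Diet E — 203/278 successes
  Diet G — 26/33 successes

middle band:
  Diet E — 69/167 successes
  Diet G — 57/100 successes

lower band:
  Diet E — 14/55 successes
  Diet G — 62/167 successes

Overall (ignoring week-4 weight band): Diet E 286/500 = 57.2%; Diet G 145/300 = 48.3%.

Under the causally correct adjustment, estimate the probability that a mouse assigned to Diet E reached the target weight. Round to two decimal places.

Diet G is higher inside every week-4 weight band stratum but Diet E is higher in aggregate. Whether to stratify depends on how week-4 weight band relates to the diet.
Because the diet influences week-4 weight band, week-4 weight band is a post-treatment mediator, not a confounder. Stratifying on it would bias the estimate; the causal effect is the crude pooled difference.
So P(outcome | do(Diet E)) is just the pooled rate for Diet E: 286/500 = 0.572.

0.57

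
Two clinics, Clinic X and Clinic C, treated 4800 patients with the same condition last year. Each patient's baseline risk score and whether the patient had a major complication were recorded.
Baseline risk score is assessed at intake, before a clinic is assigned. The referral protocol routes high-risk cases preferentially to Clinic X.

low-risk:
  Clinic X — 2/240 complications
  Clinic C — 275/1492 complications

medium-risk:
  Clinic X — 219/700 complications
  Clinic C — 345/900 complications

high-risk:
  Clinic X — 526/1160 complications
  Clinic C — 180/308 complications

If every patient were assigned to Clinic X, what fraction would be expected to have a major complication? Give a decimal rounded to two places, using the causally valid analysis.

0.25

The imbalance in baseline risk score arose from how patients were allocated, not from anything the clinic did; and baseline risk score independently affects the outcome. The pooled gap is confounded — condition on baseline risk score.
Standardising Clinic X to the population baseline risk score mix: 0.361·2/240 + 0.333·219/700 + 0.306·526/1160 = 0.246.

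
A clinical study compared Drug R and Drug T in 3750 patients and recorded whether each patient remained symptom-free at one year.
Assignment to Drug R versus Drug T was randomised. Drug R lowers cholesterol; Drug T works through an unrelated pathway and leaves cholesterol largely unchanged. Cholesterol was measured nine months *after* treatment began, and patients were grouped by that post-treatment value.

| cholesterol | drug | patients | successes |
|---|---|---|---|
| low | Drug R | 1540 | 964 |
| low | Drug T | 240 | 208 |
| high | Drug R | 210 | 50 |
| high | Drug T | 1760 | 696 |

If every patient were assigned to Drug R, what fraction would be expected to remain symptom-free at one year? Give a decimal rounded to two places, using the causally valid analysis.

0.58

The stratified and pooled comparisons disagree (Drug T wins within each cholesterol; Drug R wins overall), so the answer turns on the causal role of cholesterol.
Cholesterol here is a post-treatment variable shaped by the drug; conditioning on it would introduce bias rather than remove it. The overall comparison is the causal one.
So P(outcome | do(Drug R)) is just the pooled rate for Drug R: 1014/1750 = 0.579.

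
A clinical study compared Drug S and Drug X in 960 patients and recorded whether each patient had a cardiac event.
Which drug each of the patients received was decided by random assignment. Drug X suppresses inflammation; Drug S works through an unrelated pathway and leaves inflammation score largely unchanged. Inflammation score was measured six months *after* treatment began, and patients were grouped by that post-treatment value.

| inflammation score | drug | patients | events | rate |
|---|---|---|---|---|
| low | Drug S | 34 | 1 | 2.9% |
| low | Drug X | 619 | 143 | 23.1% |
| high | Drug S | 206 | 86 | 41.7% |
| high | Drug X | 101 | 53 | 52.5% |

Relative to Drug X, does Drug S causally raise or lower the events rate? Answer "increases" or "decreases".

The inflammation score-specific comparison favours Drug S throughout, but the pooled figures favour Drug X. The question is whether to condition on inflammation score.
Inflammation score lies on the pathway drug → inflammation score → outcome, so adjusting for it blocks the indirect effect. For the total causal effect of drug, use the unadjusted pooled rates.
Pooled: Drug S 36.2% vs Drug X 27.2%; Drug X is lower overall.

increases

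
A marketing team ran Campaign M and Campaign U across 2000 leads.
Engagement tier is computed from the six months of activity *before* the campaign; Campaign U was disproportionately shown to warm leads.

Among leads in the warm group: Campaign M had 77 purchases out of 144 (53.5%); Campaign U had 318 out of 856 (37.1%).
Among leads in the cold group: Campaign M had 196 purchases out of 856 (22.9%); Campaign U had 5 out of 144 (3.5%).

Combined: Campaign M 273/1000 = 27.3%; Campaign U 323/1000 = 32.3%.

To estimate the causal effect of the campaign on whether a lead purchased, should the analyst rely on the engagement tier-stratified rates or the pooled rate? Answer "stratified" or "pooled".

stratified

Nothing the campaign does changes engagement tier; the imbalance is an allocation artefact. With engagement tier also predicting the outcome, the pooled figure is confounded, and the within-stratum comparison is the causal one.
Within each level — warm: 53.5% vs 37.1%; cold: 22.9% vs 3.5% — Campaign M is higher every time.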